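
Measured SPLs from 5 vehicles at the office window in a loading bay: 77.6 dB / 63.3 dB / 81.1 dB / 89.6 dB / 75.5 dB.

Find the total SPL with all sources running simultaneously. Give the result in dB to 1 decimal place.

Sum in the linear (power) domain: Σ 10^(Lᵢ/10) = 10^(77.6/10) + 10^(63.3/10) + 10^(81.1/10) + 10^(89.6/10) + 10^(75.5/10) = 1.136e+09.
Combined level = 10 log₁₀(1.136e+09) = 90.6 dB.

90.6 dB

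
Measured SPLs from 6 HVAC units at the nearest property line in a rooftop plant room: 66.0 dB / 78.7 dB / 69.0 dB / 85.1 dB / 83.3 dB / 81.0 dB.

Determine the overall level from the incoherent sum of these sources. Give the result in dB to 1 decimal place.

Σ 10^(Lᵢ/10) = 7.493e+08.
Combined level = 10 log₁₀(7.493e+08) = 88.7 dB.

88.7 dB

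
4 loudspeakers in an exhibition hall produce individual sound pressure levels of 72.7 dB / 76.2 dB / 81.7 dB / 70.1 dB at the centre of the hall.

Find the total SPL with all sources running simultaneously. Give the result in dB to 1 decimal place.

83.4 dB

Σ 10^(Lᵢ/10) = 2.185e+08.
Combined level = 10 log₁₀(2.185e+08) = 83.4 dB.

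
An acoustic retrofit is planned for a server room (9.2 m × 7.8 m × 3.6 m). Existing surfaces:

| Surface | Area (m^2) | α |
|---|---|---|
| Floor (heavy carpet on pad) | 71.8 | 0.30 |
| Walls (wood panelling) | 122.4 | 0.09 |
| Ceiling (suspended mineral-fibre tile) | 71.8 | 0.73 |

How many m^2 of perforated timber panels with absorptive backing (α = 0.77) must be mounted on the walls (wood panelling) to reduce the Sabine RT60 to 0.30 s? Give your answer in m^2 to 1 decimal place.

78.9

Summing Sᵢαᵢ: 21.540 + 11.016 + 52.414 → A₁ = 84.970 sabins.
V = 258.336 m³. Target absorption A₂ = 0.161 × 258.336 / 0.30 = 138.640 sabins.
Absorption to add: 138.640 − 84.970 = 53.670 sabins.
Net gain per m^2: Δα = 0.77 − 0.09 = 0.68.
Panel area = 53.670 / 0.68 = 78.9 m^2.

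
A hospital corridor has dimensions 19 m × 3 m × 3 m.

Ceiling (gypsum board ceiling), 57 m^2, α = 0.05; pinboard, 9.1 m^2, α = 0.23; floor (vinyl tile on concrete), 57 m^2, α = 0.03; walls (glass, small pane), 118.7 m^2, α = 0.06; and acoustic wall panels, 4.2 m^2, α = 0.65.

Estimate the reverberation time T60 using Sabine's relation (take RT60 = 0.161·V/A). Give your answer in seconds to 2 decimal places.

1.67 sec

A = Σ Sᵢαᵢ = 57*0.05 + 9.1*0.23 + 57*0.03 + 118.7*0.06 + 4.2*0.65 = 16.505 sabins.
Room volume: 171 m³.
Sabine: RT60 = 0.161 × 171 / 16.505 = 1.67 s.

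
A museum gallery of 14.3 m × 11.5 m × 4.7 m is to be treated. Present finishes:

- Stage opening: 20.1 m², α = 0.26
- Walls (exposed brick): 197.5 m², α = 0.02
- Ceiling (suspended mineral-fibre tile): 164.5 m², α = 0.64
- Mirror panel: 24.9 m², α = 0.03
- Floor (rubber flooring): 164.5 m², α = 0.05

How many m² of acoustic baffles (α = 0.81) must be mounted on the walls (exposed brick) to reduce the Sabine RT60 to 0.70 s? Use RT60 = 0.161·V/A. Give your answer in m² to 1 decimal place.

Summing Sᵢαᵢ: 5.226 + 3.950 + 105.280 + 0.747 + 8.225 → A₁ = 123.428 sabins.
V = 772.915 m³. Target absorption A₂ = 0.161 × 772.915 / 0.70 = 177.770 sabins.
ΔA needed = 177.770 − 123.428 = 54.342 sabins.
Net gain per m²: Δα = 0.81 − 0.02 = 0.79.
Area = ΔA/Δα = 54.342/0.79 = 68.8 m².

68.8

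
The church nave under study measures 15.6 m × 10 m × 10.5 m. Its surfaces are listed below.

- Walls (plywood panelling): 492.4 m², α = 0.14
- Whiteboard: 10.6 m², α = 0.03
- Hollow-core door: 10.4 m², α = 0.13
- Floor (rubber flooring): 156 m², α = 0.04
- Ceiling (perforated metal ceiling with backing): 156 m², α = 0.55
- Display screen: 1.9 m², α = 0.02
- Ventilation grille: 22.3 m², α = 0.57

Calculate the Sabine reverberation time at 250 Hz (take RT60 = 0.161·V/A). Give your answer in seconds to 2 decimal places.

Equivalent absorption area: A = 492.4·0.14 + 10.6·0.03 + 10.4·0.13 + 156·0.04 + 156·0.55 + 1.9·0.02 + 22.3·0.57 = 175.395 m².
Room volume: 1638 m³.
T = 0.161 V/A = 0.161·1638/175.395 = 1.50 s.

1.50 seconds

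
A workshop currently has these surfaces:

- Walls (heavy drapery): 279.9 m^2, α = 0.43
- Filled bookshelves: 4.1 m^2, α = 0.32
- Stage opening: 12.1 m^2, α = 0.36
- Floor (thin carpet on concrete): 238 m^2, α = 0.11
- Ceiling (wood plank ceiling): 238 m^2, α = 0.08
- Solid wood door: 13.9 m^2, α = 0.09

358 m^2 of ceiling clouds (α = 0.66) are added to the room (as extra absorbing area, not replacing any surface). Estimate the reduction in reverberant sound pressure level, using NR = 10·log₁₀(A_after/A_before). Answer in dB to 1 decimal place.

3.7 dB

Total absorption A_before = 279.9×0.43 + 4.1×0.32 + 12.1×0.36 + 238×0.11 + 238×0.08 + 13.9×0.09
  = 120.357 + 1.312 + 4.356 + 26.180 + 19.040 + 1.251 = 172.496 m^2 sabins.
Treatment contributes 358·0.66 = 236.280 sabins.
A_after = 172.496 + 236.280 = 408.776 sabins.
Reduction = 10 log₁₀(A_after/A_before) = 10 log₁₀(2.3698) = 3.7 dB.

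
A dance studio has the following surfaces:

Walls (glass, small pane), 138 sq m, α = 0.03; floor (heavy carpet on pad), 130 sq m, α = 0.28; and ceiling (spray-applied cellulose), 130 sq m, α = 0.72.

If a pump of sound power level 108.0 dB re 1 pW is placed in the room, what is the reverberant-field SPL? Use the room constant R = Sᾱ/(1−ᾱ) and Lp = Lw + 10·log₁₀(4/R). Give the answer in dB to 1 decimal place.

Σ(Sᵢαᵢ) = 138·0.03 + 130·0.28 + 130·0.72 = 134.140; total area S = 398.0 sq m.
ᾱ = 134.140/398.0 = 0.3370; R = Sᾱ/(1−ᾱ) = 134.140/(1−0.3370) = 202.323 sq m.
Lp = Lw + 10 log₁₀(4/R) = 108.0 -17.04 = 91.0 dB.

91.0 dB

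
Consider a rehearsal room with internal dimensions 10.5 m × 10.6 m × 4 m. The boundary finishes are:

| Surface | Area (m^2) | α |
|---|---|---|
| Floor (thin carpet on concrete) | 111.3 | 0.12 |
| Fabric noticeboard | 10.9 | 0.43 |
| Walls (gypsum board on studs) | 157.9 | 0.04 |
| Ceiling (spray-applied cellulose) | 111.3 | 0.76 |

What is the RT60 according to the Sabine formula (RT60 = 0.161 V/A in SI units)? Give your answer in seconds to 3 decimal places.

A = Σ Sᵢαᵢ = 111.3×0.12 + 10.9×0.43 + 157.9×0.04 + 111.3×0.76 = 108.947 sabins.
V = 10.5·10.6·4 = 445.2 m³.
Sabine: RT60 = 0.161 × 445.2 / 108.947 = 0.658 s.

0.658 s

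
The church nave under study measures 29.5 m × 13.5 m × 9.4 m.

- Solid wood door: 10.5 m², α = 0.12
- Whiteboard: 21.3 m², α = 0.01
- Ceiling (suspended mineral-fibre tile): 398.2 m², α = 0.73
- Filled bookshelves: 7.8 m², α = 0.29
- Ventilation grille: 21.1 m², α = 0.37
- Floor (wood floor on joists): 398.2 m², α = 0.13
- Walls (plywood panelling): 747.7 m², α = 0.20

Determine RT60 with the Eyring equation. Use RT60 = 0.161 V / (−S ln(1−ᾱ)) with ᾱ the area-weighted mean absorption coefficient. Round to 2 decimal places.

1.00 sec

Total surface area S = 10.5 + 21.3 + 398.2 + 7.8 + 21.1 + 398.2 + 747.7 = 1604.8 m².
Σ(Sᵢαᵢ) = 10.5×0.12 + 21.3×0.01 + 398.2×0.73 + 7.8×0.29 + 21.1×0.37 + 398.2×0.13 + 747.7×0.20 = 503.534.
ᾱ = 503.534 / 1604.8 = 0.3138.
−S·ln(1−ᾱ) = −1604.8 × ln(1 − 0.3138) = 604.345.
V = 29.5 × 13.5 × 9.4 = 3743.55 m³.
RT60 = 0.161 × 3743.55 / 604.345 = 1.00 s.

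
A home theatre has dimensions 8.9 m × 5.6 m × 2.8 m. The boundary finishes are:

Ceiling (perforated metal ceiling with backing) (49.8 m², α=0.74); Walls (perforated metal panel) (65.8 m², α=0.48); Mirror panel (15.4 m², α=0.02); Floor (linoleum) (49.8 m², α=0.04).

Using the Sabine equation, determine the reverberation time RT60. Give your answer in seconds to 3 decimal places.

0.318 s

Summing Sᵢαᵢ: 36.852 + 31.584 + 0.308 + 1.992 → A = 70.736 sabins.
Volume V = 8.9 × 5.6 × 2.8 = 139.552 m³.
T = 0.161 V/A = 0.161·139.552/70.736 = 0.318 s.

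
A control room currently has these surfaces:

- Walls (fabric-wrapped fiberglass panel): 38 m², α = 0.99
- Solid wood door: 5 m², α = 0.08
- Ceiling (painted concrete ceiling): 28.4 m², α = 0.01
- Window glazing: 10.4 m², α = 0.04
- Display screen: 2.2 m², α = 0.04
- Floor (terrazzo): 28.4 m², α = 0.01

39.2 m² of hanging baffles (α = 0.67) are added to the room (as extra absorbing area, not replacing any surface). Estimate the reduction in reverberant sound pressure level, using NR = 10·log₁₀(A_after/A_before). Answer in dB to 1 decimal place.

2.2 dB

Summing Sᵢαᵢ: 37.620 + 0.400 + 0.284 + 0.416 + 0.088 + 0.284 → A_before = 39.092 sabins.
Treatment contributes 39.2·0.67 = 26.264 sabins.
A_after = 39.092 + 26.264 = 65.356 sabins.
NR = 10·log₁₀(65.356/39.092) = 2.2 dB.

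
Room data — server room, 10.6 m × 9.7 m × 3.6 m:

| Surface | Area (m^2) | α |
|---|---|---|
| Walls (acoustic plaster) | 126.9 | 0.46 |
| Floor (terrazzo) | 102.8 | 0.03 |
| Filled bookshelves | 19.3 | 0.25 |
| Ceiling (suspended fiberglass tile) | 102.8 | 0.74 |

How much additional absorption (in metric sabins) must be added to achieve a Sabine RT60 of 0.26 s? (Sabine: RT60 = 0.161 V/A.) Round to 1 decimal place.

86.9 sabins

A₁ = Σ Sᵢαᵢ = 126.9·0.46 + 102.8·0.03 + 19.3·0.25 + 102.8·0.74 = 142.355 sabins.
For T = 0.26 s, need A₂ = 0.161·V/T = 0.161·370.152/0.26 = 229.210 sabins.
Shortfall: 229.210 − 142.355 = 86.9 sabins.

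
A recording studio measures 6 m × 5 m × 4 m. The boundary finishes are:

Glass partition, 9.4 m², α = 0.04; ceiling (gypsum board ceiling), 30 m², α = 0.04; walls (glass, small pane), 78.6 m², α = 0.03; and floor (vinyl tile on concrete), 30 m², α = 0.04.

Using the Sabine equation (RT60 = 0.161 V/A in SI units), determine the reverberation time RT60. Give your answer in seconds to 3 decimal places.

Total absorption A = 9.4·0.04 + 30·0.04 + 78.6·0.03 + 30·0.04
  = 0.376 + 1.200 + 2.358 + 1.200 = 5.134 m² sabins.
V = 6·5·4 = 120 m³.
RT60 = 0.161 · V / A = 0.161 × 120 / 5.134 = 3.763 s.

3.763 sec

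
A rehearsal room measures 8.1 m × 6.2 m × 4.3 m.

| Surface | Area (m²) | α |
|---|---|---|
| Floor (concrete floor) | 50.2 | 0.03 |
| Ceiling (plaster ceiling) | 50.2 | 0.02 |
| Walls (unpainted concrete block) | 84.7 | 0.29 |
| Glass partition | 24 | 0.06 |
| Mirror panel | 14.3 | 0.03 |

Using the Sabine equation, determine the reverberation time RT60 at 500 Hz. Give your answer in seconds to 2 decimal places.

Total absorption A = 50.2*0.03 + 50.2*0.02 + 84.7*0.29 + 24*0.06 + 14.3*0.03
  = 1.506 + 1.004 + 24.563 + 1.440 + 0.429 = 28.942 m² sabins.
Room volume: 215.946 m³.
RT60 = 0.161 · V / A = 0.161 × 215.946 / 28.942 = 1.20 s.

1.20 s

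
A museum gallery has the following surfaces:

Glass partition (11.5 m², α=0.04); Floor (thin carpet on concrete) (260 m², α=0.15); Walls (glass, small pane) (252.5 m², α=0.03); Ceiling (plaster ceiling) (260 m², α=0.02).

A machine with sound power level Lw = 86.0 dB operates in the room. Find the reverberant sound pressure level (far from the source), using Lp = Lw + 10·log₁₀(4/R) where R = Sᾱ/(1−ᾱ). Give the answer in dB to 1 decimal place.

Σ(Sᵢαᵢ) = 11.5×0.04 + 260×0.15 + 252.5×0.03 + 260×0.02 = 52.235; total area S = 784.0 m².
ᾱ = 0.0666, so room constant R = A/(1−ᾱ) = 55.962 m².
Lp = Lw + 10 log₁₀(4/R) = 86.0 -11.46 = 74.5 dB.

74.5 dB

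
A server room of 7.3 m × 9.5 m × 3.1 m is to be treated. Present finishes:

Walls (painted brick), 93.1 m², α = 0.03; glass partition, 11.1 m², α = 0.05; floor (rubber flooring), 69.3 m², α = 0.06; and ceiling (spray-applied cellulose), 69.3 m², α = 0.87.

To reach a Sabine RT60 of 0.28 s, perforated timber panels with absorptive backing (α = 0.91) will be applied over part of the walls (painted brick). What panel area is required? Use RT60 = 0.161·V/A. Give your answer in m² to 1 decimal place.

A₁ = Σ Sᵢαᵢ = 93.1·0.03 + 11.1·0.05 + 69.3·0.06 + 69.3·0.87 = 67.797 sabins.
Required A₂ = 0.161·214.985/0.28 = 123.616 sabins.
ΔA needed = 123.616 − 67.797 = 55.819 sabins.
Net gain per m²: Δα = 0.91 − 0.03 = 0.88.
Area = ΔA/Δα = 55.819/0.88 = 63.4 m².

63.4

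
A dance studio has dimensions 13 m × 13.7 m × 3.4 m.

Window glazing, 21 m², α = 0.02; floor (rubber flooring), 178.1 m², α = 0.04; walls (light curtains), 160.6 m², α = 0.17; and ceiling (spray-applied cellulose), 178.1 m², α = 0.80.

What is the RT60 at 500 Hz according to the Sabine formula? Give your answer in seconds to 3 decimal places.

Summing Sᵢαᵢ: 0.420 + 7.124 + 27.302 + 142.480 → A = 177.326 sabins.
V = 13·13.7·3.4 = 605.54 m³.
RT60 = 0.161 · V / A = 0.161 × 605.54 / 177.326 = 0.550 s.

0.550 s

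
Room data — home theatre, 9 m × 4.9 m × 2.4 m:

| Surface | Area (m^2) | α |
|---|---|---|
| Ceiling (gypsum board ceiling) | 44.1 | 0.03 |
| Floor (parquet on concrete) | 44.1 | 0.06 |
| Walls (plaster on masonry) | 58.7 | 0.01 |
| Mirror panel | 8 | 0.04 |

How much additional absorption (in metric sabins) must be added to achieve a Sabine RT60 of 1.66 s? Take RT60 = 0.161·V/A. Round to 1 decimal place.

5.4 sabins

Summing Sᵢαᵢ: 1.323 + 2.646 + 0.587 + 0.320 → A₁ = 4.876 sabins.
V = 105.84 m³. Required absorption A₂ = 0.161 × 105.84 / 1.66 = 10.265 sabins.
Additional absorption ΔA = 10.265 − 4.876 = 5.4 sabins.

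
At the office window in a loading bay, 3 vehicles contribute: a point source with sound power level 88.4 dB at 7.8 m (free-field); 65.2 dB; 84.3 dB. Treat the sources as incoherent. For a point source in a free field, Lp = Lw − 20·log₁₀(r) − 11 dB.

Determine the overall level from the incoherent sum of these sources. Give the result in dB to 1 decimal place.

84.4 dB

Source at 7.8 m: Lp = 88.4 − 20·log₁₀(7.8) − 11 = 59.6 dB.
Σ 10^(Lᵢ/10) = 2.734e+08.
Combined level = 10 log₁₀(2.734e+08) = 84.4 dB.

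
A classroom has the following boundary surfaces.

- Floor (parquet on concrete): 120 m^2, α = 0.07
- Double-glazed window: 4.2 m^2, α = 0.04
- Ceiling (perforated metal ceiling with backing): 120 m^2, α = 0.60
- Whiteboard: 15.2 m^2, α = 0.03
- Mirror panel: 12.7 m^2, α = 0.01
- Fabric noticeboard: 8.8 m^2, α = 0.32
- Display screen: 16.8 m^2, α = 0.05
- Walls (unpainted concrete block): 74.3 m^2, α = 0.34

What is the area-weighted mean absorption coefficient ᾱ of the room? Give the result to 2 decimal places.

0.30

S = Σ Sᵢ = 120 + 4.2 + 120 + 15.2 + 12.7 + 8.8 + 16.8 + 74.3 = 372.0 m^2.
A = 120·0.07 + 4.2·0.04 + 120·0.60 + 15.2·0.03 + 12.7·0.01 + 8.8·0.32 + 16.8·0.05 + 74.3·0.34 = 110.069 sabins.
ᾱ = 110.069 / 372.0 = 0.30.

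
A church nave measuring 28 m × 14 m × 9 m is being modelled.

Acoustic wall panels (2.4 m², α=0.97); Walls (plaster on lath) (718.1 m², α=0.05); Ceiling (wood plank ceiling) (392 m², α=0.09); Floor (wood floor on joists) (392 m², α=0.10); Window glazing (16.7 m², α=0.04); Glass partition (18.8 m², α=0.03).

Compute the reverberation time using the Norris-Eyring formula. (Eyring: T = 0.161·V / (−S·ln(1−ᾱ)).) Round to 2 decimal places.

S = Σ Sᵢ = 1540.0 m².
Σ(Sᵢαᵢ) = 2.4·0.97 + 718.1·0.05 + 392·0.09 + 392·0.10 + 16.7·0.04 + 18.8·0.03 = 113.945.
ᾱ = 113.945 / 1540.0 = 0.0740.
−S·ln(1−ᾱ) = −1540.0 × ln(1 − 0.0740) = 118.397.
V = 28 × 14 × 9 = 3528 m³.
RT60 = 0.161 × 3528 / 118.397 = 4.80 s.

4.80 seconds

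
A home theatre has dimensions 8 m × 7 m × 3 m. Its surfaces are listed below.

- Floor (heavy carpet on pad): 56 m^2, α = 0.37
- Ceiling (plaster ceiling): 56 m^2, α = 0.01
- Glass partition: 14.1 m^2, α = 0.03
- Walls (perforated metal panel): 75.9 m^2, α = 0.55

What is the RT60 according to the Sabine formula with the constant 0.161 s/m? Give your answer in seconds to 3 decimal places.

0.426 seconds

Total absorption A = 56×0.37 + 56×0.01 + 14.1×0.03 + 75.9×0.55
  = 20.720 + 0.560 + 0.423 + 41.745 = 63.448 m^2 sabins.
Room volume: 168 m³.
Sabine: RT60 = 0.161 × 168 / 63.448 = 0.426 s.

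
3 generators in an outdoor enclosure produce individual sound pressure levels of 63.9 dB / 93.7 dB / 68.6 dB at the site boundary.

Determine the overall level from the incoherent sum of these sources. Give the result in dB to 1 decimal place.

93.7 dB

Converting to relative power and adding: 10^(63.9/10) + 10^(93.7/10) + 10^(68.6/10) = 2.354e+09.
L_total = 10·log₁₀(2.354e+09) = 93.7 dB.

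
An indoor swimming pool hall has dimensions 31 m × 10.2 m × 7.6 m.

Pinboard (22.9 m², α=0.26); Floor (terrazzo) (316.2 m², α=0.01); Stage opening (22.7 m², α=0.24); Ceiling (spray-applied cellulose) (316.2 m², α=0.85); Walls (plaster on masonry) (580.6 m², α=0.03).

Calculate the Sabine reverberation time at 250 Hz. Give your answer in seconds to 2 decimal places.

Summing Sᵢαᵢ: 5.954 + 3.162 + 5.448 + 268.770 + 17.418 → A = 300.752 sabins.
Volume V = 31 × 10.2 × 7.6 = 2403.12 m³.
Sabine: RT60 = 0.161 × 2403.12 / 300.752 = 1.29 s.

1.29 sec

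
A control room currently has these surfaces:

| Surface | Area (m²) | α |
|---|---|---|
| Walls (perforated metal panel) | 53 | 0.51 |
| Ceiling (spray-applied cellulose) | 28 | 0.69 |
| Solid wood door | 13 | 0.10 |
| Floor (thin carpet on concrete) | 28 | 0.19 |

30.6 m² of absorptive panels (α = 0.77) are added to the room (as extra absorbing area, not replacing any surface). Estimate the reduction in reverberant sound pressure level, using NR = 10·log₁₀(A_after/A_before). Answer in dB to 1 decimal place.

Summing Sᵢαᵢ: 27.030 + 19.320 + 1.300 + 5.320 → A_before = 52.970 sabins.
Treatment contributes 30.6·0.77 = 23.562 sabins.
New total A_after = 76.532 sabins.
Reduction = 10 log₁₀(A_after/A_before) = 10 log₁₀(1.4448) = 1.6 dB.

1.6 dB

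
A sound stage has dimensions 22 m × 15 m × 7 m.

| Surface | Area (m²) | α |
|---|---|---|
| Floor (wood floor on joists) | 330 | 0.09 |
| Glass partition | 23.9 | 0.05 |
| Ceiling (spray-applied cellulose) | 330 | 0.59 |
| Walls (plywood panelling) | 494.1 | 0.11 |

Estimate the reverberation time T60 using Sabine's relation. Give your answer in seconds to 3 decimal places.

1.329 seconds

A = Σ Sᵢαᵢ = 330*0.09 + 23.9*0.05 + 330*0.59 + 494.1*0.11 = 279.946 sabins.
Volume V = 22 × 15 × 7 = 2310 m³.
RT60 = 0.161 · V / A = 0.161 × 2310 / 279.946 = 1.329 s.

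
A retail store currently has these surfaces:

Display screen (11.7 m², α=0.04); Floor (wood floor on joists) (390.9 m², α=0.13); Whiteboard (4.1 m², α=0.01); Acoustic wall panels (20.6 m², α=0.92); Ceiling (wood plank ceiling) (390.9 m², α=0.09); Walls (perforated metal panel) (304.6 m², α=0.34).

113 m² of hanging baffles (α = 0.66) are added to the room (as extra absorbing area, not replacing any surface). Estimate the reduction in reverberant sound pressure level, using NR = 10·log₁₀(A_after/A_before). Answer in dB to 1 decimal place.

A_before = Σ Sᵢαᵢ = 11.7·0.04 + 390.9·0.13 + 4.1·0.01 + 20.6·0.92 + 390.9·0.09 + 304.6·0.34 = 209.023 sabins.
Added absorption = 113 × 0.66 = 74.580 sabins.
A_after = 209.023 + 74.580 = 283.603 sabins.
Reduction = 10 log₁₀(A_after/A_before) = 10 log₁₀(1.3568) = 1.3 dB.

1.3 dB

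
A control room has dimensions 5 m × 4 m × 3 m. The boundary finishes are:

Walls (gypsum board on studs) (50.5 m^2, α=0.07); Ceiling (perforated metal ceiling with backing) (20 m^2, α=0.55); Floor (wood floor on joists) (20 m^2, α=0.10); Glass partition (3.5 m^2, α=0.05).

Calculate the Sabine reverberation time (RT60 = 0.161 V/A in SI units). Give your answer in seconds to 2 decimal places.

Total absorption A = 50.5·0.07 + 20·0.55 + 20·0.10 + 3.5·0.05
  = 3.535 + 11.000 + 2.000 + 0.175 = 16.710 m^2 sabins.
Room volume: 60 m³.
Sabine: RT60 = 0.161 × 60 / 16.710 = 0.58 s.

0.58 seconds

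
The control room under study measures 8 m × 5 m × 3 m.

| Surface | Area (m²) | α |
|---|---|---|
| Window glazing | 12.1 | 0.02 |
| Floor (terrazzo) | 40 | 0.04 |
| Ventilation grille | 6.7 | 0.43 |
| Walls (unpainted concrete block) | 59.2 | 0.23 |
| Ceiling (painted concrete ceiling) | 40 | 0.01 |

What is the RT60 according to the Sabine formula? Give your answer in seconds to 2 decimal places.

1.03 seconds

Equivalent absorption area: A = 12.1×0.02 + 40×0.04 + 6.7×0.43 + 59.2×0.23 + 40×0.01 = 18.739 m².
Room volume: 120 m³.
RT60 = 0.161 · V / A = 0.161 × 120 / 18.739 = 1.03 s.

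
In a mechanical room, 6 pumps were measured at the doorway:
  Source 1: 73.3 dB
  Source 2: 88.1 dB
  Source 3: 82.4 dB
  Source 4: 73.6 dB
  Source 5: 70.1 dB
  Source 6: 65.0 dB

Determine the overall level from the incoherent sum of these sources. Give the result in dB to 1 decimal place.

Converting to relative power and adding: 10^(73.3/10) + 10^(88.1/10) + 10^(82.4/10) + 10^(73.6/10) + 10^(70.1/10) + 10^(65.0/10) = 8.771e+08.
Back to dB: 10·log₁₀ Σ = 89.4 dB.

89.4 dB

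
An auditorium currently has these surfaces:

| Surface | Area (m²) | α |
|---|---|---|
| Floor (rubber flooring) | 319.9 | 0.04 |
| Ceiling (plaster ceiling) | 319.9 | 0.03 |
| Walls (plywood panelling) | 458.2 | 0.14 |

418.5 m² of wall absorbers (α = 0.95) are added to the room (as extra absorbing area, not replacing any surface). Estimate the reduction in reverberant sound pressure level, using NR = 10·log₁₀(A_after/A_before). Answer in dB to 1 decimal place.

A_before = Σ Sᵢαᵢ = 319.9·0.04 + 319.9·0.03 + 458.2·0.14 = 86.541 sabins.
Treatment contributes 418.5·0.95 = 397.575 sabins.
New total A_after = 484.116 sabins.
Reduction = 10 log₁₀(A_after/A_before) = 10 log₁₀(5.5941) = 7.5 dB.

7.5 dB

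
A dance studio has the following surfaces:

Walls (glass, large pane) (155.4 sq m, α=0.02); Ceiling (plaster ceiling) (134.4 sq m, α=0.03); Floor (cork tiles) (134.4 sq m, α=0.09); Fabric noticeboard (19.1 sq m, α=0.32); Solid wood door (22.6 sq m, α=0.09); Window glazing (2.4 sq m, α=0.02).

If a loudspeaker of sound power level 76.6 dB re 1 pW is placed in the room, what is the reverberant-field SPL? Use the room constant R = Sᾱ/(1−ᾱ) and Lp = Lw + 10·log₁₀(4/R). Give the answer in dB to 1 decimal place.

A = 27.430 sabins; S = 468.3 sq m.
ᾱ = 27.430/468.3 = 0.0586; R = Sᾱ/(1−ᾱ) = 27.430/(1−0.0586) = 29.137 sq m.
Lp = Lw + 10 log₁₀(4/R) = 76.6 -8.62 = 68.0 dB.

68.0 dB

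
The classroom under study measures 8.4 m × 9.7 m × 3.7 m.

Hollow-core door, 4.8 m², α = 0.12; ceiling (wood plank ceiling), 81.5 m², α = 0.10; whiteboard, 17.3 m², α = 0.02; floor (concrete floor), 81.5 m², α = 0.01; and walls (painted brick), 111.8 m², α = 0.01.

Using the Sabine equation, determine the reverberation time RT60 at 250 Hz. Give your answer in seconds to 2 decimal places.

A = Σ Sᵢαᵢ = 4.8×0.12 + 81.5×0.10 + 17.3×0.02 + 81.5×0.01 + 111.8×0.01 = 11.005 sabins.
V = 8.4·9.7·3.7 = 301.476 m³.
T = 0.161 V/A = 0.161·301.476/11.005 = 4.41 s.

4.41 sec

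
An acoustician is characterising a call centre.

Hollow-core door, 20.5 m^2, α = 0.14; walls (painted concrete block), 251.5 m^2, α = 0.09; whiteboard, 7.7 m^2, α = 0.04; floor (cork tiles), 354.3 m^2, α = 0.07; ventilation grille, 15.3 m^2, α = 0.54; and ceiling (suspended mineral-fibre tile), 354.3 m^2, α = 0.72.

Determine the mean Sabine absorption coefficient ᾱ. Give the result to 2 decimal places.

S = Σ Sᵢ = 20.5 + 251.5 + 7.7 + 354.3 + 15.3 + 354.3 = 1003.6 m^2.
A = 20.5×0.14 + 251.5×0.09 + 7.7×0.04 + 354.3×0.07 + 15.3×0.54 + 354.3×0.72 = 313.972 sabins.
ᾱ = A/S = 0.31.

0.31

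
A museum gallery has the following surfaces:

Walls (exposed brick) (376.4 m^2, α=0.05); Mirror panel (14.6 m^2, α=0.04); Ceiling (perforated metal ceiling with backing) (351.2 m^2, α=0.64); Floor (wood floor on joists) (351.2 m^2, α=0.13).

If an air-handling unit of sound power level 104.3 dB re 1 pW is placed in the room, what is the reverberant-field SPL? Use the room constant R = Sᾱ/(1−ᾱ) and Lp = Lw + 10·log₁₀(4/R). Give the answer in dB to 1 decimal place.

84.4 dB

A = 289.828 sabins; S = 1093.4 m^2.
ᾱ = 289.828/1093.4 = 0.2651; R = Sᾱ/(1−ᾱ) = 289.828/(1−0.2651) = 394.377 m^2.
Lp = 104.3 + 10·log₁₀(4/394.377) = 104.3 + (-19.94) = 84.4 dB.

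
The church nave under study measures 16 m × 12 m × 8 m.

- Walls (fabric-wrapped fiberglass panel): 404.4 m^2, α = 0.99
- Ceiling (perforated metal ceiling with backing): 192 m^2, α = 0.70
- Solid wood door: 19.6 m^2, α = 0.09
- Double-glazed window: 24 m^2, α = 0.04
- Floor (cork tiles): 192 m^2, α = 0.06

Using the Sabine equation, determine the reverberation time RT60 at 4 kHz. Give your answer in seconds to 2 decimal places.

0.45 sec

Equivalent absorption area: A = 404.4×0.99 + 192×0.70 + 19.6×0.09 + 24×0.04 + 192×0.06 = 549.000 m^2.
V = 16·12·8 = 1536 m³.
Sabine: RT60 = 0.161 × 1536 / 549.000 = 0.45 s.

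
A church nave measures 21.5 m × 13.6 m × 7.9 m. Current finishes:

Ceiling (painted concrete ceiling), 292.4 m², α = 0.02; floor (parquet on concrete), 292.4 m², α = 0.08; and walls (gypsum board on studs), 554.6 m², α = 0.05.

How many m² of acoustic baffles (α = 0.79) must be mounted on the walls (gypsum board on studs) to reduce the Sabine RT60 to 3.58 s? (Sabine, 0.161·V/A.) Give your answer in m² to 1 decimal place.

A₁ = Σ Sᵢαᵢ = 292.4·0.02 + 292.4·0.08 + 554.6·0.05 = 56.970 sabins.
Required A₂ = 0.161·2309.96/3.58 = 103.884 sabins.
Absorption to add: 103.884 − 56.970 = 46.914 sabins.
Each m² of panel replacing the walls (gypsum board on studs) adds (0.79 − 0.05) = 0.74 sabins.
Panel area = 46.914 / 0.74 = 63.4 m².

63.4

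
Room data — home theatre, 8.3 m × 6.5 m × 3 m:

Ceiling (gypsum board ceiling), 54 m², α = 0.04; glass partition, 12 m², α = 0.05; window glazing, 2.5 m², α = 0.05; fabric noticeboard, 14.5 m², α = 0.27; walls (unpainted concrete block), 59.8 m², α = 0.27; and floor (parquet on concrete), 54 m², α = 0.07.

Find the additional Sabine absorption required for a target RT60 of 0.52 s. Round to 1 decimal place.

23.4 sabins

A₁ = Σ Sᵢαᵢ = 54×0.04 + 12×0.05 + 2.5×0.05 + 14.5×0.27 + 59.8×0.27 + 54×0.07 = 26.726 sabins.
For T = 0.52 s, need A₂ = 0.161·V/T = 0.161·161.85/0.52 = 50.111 sabins.
Additional absorption ΔA = 50.111 − 26.726 = 23.4 sabins.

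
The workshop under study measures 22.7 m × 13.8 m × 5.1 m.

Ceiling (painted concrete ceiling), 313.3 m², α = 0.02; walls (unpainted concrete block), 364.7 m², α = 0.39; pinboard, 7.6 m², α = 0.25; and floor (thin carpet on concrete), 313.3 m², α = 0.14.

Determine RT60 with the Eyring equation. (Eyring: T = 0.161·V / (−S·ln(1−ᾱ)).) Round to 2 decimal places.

1.19 s

Total surface area S = 313.3 + 364.7 + 7.6 + 313.3 = 998.9 m².
Σ(Sᵢαᵢ) = 313.3×0.02 + 364.7×0.39 + 7.6×0.25 + 313.3×0.14 = 194.261.
ᾱ = 194.261 / 998.9 = 0.1945.
Eyring denominator: −S ln(1−ᾱ) = 216.054.
V = 22.7 × 13.8 × 5.1 = 1597.626 m³.
RT60 = 0.161 × 1597.626 / 216.054 = 1.19 s.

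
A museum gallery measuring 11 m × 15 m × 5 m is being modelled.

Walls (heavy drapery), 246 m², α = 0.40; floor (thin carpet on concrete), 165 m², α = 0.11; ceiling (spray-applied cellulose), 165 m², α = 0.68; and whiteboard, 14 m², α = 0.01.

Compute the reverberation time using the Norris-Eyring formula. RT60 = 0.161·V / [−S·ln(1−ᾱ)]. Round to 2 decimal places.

0.46 s

Total surface area S = 246 + 165 + 165 + 14 = 590.0 m².
Σ(Sᵢαᵢ) = 246·0.40 + 165·0.11 + 165·0.68 + 14·0.01 = 228.890.
ᾱ = 228.890 / 590.0 = 0.3879.
Eyring denominator: −S ln(1−ᾱ) = 289.607.
V = 11 × 15 × 5 = 825 m³.
RT60 = 0.161 × 825 / 289.607 = 0.46 s.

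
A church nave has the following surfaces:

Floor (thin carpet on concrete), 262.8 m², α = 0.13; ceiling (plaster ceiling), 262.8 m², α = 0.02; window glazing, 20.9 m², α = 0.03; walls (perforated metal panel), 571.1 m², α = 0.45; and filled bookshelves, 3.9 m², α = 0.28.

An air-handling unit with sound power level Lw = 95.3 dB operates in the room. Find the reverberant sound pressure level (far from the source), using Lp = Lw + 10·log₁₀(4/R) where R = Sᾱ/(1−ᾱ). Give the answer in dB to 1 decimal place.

A = 298.134 sabins; S = 1121.5 m².
ᾱ = 0.2658, so room constant R = A/(1−ᾱ) = 406.066 m².
Lp = 95.3 + 10·log₁₀(4/406.066) = 95.3 + (-20.07) = 75.2 dB.

75.2 dB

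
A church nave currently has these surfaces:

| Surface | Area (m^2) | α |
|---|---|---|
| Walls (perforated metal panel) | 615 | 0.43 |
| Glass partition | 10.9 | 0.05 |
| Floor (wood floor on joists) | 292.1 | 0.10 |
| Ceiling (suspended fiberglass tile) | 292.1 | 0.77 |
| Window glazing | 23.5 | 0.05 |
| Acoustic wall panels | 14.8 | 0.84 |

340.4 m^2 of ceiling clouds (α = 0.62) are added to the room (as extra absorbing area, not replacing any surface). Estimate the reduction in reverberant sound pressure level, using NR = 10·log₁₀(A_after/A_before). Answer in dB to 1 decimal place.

1.4 dB

A_before = Σ Sᵢαᵢ = 615×0.43 + 10.9×0.05 + 292.1×0.10 + 292.1×0.77 + 23.5×0.05 + 14.8×0.84 = 532.729 sabins.
Added absorption = 340.4 × 0.62 = 211.048 sabins.
A_after = 532.729 + 211.048 = 743.777 sabins.
Reduction = 10 log₁₀(A_after/A_before) = 10 log₁₀(1.3962) = 1.4 dB.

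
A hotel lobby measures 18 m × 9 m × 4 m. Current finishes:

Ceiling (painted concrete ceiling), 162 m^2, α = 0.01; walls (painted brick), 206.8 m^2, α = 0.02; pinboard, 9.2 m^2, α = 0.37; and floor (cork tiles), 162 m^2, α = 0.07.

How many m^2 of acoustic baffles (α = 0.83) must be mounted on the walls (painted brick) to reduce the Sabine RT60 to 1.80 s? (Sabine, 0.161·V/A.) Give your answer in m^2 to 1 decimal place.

Equivalent absorption area: A₁ = 162×0.01 + 206.8×0.02 + 9.2×0.37 + 162×0.07 = 20.500 m^2.
Required A₂ = 0.161·648/1.80 = 57.960 sabins.
Absorption to add: 57.960 − 20.500 = 37.460 sabins.
Net gain per m^2: Δα = 0.83 − 0.02 = 0.81.
Area = ΔA/Δα = 37.460/0.81 = 46.2 m^2.

46.2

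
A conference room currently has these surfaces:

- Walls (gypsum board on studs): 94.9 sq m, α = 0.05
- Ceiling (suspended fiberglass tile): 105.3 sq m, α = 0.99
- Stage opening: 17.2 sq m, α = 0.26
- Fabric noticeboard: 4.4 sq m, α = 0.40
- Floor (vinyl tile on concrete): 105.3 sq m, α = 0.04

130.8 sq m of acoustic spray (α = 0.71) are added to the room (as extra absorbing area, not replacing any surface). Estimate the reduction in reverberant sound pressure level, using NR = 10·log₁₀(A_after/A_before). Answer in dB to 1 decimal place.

Total absorption A_before = 94.9×0.05 + 105.3×0.99 + 17.2×0.26 + 4.4×0.40 + 105.3×0.04
  = 4.745 + 104.247 + 4.472 + 1.760 + 4.212 = 119.436 sq m sabins.
Treatment contributes 130.8·0.71 = 92.868 sabins.
New total A_after = 212.304 sabins.
Reduction = 10 log₁₀(A_after/A_before) = 10 log₁₀(1.7776) = 2.5 dB.

2.5 dB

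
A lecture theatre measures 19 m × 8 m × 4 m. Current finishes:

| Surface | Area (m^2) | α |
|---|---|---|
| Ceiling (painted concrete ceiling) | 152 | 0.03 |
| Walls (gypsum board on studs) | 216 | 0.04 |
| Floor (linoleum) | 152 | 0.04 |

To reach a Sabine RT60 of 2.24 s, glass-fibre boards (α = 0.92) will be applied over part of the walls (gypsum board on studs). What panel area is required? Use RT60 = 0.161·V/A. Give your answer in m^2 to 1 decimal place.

Equivalent absorption area: A₁ = 152·0.03 + 216·0.04 + 152·0.04 = 19.280 m^2.
V = 608 m³. Target absorption A₂ = 0.161 × 608 / 2.24 = 43.700 sabins.
ΔA needed = 43.700 − 19.280 = 24.420 sabins.
Net gain per m^2: Δα = 0.92 − 0.04 = 0.88.
Area = ΔA/Δα = 24.420/0.88 = 27.7 m^2.

27.7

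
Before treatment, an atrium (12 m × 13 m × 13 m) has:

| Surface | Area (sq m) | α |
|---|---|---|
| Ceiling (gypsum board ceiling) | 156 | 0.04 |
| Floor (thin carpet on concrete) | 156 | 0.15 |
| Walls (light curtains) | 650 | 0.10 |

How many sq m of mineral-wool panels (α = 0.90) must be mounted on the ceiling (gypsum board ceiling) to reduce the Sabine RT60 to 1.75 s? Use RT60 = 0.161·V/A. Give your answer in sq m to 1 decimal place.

106.9

Summing Sᵢαᵢ: 6.240 + 23.400 + 65.000 → A₁ = 94.640 sabins.
V = 2028 m³. Target absorption A₂ = 0.161 × 2028 / 1.75 = 186.576 sabins.
ΔA needed = 186.576 − 94.640 = 91.936 sabins.
Each sq m of panel replacing the ceiling (gypsum board ceiling) adds (0.90 − 0.04) = 0.86 sabins.
Area = ΔA/Δα = 91.936/0.86 = 106.9 sq m.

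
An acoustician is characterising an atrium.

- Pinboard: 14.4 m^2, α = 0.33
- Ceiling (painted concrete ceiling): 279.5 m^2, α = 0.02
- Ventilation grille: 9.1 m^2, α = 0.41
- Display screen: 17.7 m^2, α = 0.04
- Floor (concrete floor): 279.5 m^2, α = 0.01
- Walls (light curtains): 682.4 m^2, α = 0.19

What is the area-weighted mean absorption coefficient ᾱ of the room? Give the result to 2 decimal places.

Total surface area S = 1282.6 m^2.
A = 14.4·0.33 + 279.5·0.02 + 9.1·0.41 + 17.7·0.04 + 279.5·0.01 + 682.4·0.19 = 147.232 sabins.
ᾱ = 147.232 / 1282.6 = 0.11.

0.11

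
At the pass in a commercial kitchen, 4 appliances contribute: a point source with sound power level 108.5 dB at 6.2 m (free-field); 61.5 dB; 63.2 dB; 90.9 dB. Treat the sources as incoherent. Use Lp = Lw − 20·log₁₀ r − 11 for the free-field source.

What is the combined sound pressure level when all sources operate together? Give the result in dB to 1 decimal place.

91.4 dB

Source at 6.2 m: Lp = 108.5 − 20·log₁₀(6.2) − 11 = 81.7 dB.
Sum in the linear (power) domain: Σ 10^(Lᵢ/10) = 10^(81.7/10) + 10^(61.5/10) + 10^(63.2/10) + 10^(90.9/10) = 1.382e+09.
L_total = 10·log₁₀(1.382e+09) = 91.4 dB.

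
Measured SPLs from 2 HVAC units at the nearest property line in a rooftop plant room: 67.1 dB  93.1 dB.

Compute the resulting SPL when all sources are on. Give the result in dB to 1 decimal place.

Converting to relative power and adding: 10^(67.1/10) + 10^(93.1/10) = 2.047e+09.
L_total = 10·log₁₀(2.047e+09) = 93.1 dB.

93.1 dB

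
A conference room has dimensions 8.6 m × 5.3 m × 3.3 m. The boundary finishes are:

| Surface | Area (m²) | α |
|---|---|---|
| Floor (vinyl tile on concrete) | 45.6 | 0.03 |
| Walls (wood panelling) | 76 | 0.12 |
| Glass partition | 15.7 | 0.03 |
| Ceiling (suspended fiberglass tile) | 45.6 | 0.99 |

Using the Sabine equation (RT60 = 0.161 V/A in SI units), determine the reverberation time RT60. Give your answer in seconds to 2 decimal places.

Summing Sᵢαᵢ: 1.368 + 9.120 + 0.471 + 45.144 → A = 56.103 sabins.
Volume V = 8.6 × 5.3 × 3.3 = 150.414 m³.
RT60 = 0.161 · V / A = 0.161 × 150.414 / 56.103 = 0.43 s.

0.43 s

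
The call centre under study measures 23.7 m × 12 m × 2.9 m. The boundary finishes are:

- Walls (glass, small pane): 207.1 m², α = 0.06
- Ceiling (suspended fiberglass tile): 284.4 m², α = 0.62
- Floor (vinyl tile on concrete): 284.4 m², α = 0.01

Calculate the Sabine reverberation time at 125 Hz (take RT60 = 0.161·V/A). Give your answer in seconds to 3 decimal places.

A = Σ Sᵢαᵢ = 207.1·0.06 + 284.4·0.62 + 284.4·0.01 = 191.598 sabins.
Volume V = 23.7 × 12 × 2.9 = 824.76 m³.
RT60 = 0.161 · V / A = 0.161 × 824.76 / 191.598 = 0.693 s.

0.693 s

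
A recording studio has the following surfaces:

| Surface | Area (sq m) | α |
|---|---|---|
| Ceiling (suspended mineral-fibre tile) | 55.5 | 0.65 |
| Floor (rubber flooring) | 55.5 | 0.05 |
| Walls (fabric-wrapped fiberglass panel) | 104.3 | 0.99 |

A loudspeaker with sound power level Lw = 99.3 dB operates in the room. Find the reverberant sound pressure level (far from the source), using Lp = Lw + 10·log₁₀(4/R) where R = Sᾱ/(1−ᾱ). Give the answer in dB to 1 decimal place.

79.1 dB

Σ(Sᵢαᵢ) = 55.5·0.65 + 55.5·0.05 + 104.3·0.99 = 142.107; total area S = 215.3 sq m.
ᾱ = 0.6600, so room constant R = A/(1−ᾱ) = 417.962 sq m.
Lp = Lw + 10 log₁₀(4/R) = 99.3 -20.19 = 79.1 dB.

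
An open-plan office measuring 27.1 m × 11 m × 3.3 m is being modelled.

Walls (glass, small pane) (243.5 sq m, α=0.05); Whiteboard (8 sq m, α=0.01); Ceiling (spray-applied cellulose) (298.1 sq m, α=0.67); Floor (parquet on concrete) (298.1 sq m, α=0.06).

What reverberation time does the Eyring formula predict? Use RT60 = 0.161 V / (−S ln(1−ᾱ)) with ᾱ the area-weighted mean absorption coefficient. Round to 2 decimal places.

0.59 seconds

Total surface area S = 243.5 + 8 + 298.1 + 298.1 = 847.7 sq m.
Absorption A = 243.5·0.05 + 8·0.01 + 298.1·0.67 + 298.1·0.06 = 229.868 sabins.
Mean coefficient ᾱ = A/S = 0.2712.
−S·ln(1−ᾱ) = −847.7 × ln(1 − 0.2712) = 268.175.
V = 27.1 × 11 × 3.3 = 983.73 m³.
T = 0.161·V/[−S·ln(1−ᾱ)] = 0.161·983.73/268.175 = 0.59 s.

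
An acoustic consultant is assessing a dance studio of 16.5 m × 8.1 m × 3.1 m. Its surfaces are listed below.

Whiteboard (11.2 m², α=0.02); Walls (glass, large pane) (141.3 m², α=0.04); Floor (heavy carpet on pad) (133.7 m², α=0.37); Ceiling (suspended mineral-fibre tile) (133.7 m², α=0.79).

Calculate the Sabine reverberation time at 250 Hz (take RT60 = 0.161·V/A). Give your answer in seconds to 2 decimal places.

0.41 sec

Summing Sᵢαᵢ: 0.224 + 5.652 + 49.469 + 105.623 → A = 160.968 sabins.
Volume V = 16.5 × 8.1 × 3.1 = 414.315 m³.
T = 0.161 V/A = 0.161·414.315/160.968 = 0.41 s.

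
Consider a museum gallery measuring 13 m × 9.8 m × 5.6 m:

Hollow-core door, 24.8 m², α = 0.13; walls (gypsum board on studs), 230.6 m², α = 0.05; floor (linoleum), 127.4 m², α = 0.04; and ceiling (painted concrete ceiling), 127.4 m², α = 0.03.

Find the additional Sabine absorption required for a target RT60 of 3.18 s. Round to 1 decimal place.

A₁ = Σ Sᵢαᵢ = 24.8·0.13 + 230.6·0.05 + 127.4·0.04 + 127.4·0.03 = 23.672 sabins.
For T = 3.18 s, need A₂ = 0.161·V/T = 0.161·713.44/3.18 = 36.121 sabins.
ΔA = A₂ − A₁ = 36.121 − 23.672 = 12.4 sabins.

12.4 sabins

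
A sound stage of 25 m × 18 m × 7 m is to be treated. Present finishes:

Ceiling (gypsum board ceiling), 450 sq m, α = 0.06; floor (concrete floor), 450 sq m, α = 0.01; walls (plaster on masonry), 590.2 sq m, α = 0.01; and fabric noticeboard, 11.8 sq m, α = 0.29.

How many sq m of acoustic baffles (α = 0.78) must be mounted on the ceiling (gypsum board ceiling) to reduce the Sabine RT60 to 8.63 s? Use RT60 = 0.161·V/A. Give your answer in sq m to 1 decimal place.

24.9

A₁ = Σ Sᵢαᵢ = 450×0.06 + 450×0.01 + 590.2×0.01 + 11.8×0.29 = 40.824 sabins.
V = 3150 m³. Target absorption A₂ = 0.161 × 3150 / 8.63 = 58.766 sabins.
Absorption to add: 58.766 − 40.824 = 17.942 sabins.
Each sq m of panel replacing the ceiling (gypsum board ceiling) adds (0.78 − 0.06) = 0.72 sabins.
Panel area = 17.942 / 0.72 = 24.9 sq m.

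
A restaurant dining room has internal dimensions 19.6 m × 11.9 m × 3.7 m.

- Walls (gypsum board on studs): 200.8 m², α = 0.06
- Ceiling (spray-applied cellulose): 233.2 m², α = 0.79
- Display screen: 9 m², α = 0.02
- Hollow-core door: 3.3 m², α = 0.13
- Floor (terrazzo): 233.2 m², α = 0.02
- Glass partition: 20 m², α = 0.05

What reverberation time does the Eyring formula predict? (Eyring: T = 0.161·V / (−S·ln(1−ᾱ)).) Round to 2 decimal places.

0.58 s

S = Σ Sᵢ = 699.5 m².
Absorption A = 200.8·0.06 + 233.2·0.79 + 9·0.02 + 3.3·0.13 + 233.2·0.02 + 20·0.05 = 202.549 sabins.
Mean coefficient ᾱ = A/S = 0.2896.
Eyring denominator: −S ln(1−ᾱ) = 239.178.
V = 19.6 × 11.9 × 3.7 = 862.988 m³.
T = 0.161·V/[−S·ln(1−ᾱ)] = 0.161·862.988/239.178 = 0.58 s.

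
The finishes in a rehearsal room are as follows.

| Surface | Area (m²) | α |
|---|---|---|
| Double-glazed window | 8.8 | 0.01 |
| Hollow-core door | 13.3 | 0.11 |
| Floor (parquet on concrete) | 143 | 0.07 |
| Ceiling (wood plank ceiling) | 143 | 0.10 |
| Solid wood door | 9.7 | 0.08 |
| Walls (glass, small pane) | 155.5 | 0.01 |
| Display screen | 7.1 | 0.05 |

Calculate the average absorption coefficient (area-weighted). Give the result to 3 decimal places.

0.059

Total surface area S = 480.4 m².
Σ(Sᵢαᵢ) = 8.8·0.01 + 13.3·0.11 + 143·0.07 + 143·0.10 + 9.7·0.08 + 155.5·0.01 + 7.1·0.05 = 28.547.
ᾱ = A/S = 0.059.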